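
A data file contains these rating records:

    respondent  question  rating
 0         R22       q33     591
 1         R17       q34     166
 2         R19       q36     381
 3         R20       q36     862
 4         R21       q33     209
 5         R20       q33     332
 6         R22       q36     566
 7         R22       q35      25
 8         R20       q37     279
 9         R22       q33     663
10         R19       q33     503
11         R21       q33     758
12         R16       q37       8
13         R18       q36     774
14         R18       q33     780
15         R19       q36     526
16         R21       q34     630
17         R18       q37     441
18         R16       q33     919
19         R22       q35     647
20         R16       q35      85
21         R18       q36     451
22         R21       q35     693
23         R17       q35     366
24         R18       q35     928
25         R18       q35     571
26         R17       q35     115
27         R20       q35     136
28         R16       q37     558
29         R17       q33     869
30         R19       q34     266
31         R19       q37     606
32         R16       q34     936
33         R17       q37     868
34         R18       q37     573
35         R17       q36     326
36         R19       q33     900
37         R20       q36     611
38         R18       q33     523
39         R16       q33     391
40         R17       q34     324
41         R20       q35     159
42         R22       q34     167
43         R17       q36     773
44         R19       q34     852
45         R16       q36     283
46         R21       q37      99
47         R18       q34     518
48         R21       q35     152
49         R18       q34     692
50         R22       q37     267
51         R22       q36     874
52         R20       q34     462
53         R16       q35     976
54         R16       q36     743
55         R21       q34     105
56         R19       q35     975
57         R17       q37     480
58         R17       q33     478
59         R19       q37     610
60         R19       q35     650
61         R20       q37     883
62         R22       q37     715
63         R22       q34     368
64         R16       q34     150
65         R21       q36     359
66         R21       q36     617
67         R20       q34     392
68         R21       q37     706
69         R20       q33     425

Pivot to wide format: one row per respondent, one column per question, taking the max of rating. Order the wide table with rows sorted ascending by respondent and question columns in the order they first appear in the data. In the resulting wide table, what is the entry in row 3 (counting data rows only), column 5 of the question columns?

573

With rows sorted ascending by respondent, row 3 is respondent=R18. question columns in first-appearance order: q33, q34, q36, q35, q37; column 5 is q37.
Long rows with respondent=R18, question=q37: max(441, 573) = 573.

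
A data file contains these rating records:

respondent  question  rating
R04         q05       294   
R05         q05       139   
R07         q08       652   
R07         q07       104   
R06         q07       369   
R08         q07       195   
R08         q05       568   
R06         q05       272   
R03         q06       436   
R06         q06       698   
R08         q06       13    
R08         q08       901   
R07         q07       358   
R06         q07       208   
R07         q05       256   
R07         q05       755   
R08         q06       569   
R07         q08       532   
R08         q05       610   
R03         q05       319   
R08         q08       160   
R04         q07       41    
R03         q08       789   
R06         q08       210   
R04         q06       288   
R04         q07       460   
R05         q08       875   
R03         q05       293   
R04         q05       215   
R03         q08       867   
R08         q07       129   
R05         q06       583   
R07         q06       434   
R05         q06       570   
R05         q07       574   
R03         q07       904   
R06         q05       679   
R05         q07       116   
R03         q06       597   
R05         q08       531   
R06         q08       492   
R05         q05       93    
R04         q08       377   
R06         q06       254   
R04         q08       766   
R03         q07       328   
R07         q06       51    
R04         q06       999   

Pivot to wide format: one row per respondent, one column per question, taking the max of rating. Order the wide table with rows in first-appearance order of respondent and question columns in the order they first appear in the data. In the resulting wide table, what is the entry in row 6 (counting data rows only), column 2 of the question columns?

867

With rows in first-appearance order of respondent, row 6 is respondent=R03. question columns in first-appearance order: q05, q08, q07, q06; column 2 is q08.
Long rows with respondent=R03, question=q08: max(789, 867) = 867.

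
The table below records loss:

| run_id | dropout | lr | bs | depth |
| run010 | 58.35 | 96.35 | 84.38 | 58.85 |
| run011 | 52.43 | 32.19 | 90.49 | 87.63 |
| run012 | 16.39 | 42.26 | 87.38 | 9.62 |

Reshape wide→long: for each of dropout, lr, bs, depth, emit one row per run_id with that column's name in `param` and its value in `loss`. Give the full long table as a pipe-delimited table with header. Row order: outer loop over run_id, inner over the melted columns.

Each (run_id, column) pair becomes one row: 3 × 4 = 12 rows.
For example, (run010, dropout) → loss=58.35.

| run_id | param | loss |
| run010 | dropout | 58.35 |
| run010 | lr | 96.35 |
| run010 | bs | 84.38 |
| run010 | depth | 58.85 |
| run011 | dropout | 52.43 |
| run011 | lr | 32.19 |
| run011 | bs | 90.49 |
| run011 | depth | 87.63 |
| run012 | dropout | 16.39 |
| run012 | lr | 42.26 |
| run012 | bs | 87.38 |
| run012 | depth | 9.62 |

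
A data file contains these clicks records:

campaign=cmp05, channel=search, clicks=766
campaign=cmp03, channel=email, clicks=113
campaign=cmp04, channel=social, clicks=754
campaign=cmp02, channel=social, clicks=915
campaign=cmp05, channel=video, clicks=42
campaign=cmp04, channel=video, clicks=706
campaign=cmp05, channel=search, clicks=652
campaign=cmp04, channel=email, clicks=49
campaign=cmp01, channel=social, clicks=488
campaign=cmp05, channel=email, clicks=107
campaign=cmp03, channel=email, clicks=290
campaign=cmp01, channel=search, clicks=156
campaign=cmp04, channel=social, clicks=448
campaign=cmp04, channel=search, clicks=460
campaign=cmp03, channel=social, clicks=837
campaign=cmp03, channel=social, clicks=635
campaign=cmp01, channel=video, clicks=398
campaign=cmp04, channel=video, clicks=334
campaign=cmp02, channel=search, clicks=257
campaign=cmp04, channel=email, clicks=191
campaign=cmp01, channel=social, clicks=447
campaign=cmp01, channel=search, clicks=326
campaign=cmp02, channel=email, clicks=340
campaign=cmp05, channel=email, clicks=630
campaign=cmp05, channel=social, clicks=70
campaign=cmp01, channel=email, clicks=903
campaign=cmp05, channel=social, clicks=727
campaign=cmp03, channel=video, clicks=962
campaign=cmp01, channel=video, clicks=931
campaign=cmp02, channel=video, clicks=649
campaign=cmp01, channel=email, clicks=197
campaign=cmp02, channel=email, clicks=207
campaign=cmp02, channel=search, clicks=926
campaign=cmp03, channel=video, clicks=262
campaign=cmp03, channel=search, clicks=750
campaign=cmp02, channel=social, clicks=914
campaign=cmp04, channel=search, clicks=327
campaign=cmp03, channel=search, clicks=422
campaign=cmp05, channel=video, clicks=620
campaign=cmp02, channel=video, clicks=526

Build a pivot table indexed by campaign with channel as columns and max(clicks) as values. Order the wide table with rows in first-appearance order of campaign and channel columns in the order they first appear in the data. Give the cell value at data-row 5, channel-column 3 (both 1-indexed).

With rows in first-appearance order of campaign, row 5 is campaign=cmp01. channel columns in first-appearance order: search, email, social, video; column 3 is social.
Long rows with campaign=cmp01, channel=social: max(488, 447) = 488.

488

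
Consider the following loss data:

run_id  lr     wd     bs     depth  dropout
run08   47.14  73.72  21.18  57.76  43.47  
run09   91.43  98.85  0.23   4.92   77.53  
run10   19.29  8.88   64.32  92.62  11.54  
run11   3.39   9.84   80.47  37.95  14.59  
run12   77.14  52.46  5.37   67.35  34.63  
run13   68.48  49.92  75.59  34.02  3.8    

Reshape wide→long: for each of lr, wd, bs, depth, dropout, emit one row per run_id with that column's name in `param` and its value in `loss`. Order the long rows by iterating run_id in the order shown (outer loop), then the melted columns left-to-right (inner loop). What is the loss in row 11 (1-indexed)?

19.29

30 rows total (6 × 5). Row 11: index ⌊(11-1)/5⌋ = 2 into run_id → run10; (11-1) mod 5 = 0 into the melted columns → lr.
So row 11 is (run10, lr, 19.29); loss = 19.29.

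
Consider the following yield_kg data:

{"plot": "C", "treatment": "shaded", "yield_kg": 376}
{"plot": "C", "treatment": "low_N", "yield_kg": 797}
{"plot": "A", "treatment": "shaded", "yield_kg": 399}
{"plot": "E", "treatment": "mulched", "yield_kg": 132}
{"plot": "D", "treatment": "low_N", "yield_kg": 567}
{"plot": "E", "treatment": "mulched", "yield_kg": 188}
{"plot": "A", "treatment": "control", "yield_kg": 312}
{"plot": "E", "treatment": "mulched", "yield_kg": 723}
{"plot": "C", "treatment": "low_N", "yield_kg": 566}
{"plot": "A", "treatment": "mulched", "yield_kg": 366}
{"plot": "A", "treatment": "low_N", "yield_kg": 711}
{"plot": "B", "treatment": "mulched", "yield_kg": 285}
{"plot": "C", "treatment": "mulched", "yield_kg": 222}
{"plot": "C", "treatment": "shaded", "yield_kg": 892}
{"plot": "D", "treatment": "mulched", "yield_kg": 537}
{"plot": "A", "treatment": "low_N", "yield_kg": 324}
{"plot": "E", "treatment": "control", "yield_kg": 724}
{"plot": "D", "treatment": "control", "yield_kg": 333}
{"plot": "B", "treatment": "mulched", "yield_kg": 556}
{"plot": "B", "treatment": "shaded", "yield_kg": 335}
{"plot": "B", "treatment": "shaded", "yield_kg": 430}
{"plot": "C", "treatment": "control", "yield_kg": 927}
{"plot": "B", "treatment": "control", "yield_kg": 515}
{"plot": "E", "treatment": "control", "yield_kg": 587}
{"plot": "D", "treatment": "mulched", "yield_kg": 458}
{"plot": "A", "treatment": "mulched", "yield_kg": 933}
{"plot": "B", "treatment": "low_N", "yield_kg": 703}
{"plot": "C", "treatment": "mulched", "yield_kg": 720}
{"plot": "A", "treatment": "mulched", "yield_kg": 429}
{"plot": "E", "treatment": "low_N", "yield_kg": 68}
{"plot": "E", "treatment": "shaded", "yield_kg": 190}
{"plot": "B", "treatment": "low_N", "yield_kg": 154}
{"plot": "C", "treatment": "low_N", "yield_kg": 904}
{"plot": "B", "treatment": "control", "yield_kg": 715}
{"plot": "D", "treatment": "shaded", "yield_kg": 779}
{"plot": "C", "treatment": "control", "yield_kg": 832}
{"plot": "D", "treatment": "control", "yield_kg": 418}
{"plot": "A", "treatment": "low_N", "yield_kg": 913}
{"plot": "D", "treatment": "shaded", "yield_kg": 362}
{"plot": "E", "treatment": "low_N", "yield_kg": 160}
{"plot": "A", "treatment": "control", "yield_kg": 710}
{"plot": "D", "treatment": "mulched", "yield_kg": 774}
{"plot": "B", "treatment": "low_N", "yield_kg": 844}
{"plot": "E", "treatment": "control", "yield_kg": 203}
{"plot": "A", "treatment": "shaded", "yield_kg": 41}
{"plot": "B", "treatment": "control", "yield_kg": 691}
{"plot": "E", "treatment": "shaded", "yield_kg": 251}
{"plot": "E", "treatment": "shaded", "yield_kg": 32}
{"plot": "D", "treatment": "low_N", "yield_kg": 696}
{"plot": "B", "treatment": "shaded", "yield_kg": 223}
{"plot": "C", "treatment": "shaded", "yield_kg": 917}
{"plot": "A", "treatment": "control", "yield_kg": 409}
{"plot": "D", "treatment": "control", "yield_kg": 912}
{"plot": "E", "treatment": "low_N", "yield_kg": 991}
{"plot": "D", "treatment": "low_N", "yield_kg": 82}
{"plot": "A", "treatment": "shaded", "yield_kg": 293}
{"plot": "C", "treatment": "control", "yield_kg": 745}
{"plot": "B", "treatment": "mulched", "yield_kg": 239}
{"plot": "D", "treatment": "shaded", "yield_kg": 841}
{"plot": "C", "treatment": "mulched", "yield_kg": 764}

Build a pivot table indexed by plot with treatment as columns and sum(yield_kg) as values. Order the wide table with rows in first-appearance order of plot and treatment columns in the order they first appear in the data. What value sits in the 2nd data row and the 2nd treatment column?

1948

With rows in first-appearance order of plot, row 2 is plot=A. treatment columns in first-appearance order: shaded, low_N, mulched, control; column 2 is low_N.
Long rows with plot=A, treatment=low_N: 711 + 324 + 913 = 1948.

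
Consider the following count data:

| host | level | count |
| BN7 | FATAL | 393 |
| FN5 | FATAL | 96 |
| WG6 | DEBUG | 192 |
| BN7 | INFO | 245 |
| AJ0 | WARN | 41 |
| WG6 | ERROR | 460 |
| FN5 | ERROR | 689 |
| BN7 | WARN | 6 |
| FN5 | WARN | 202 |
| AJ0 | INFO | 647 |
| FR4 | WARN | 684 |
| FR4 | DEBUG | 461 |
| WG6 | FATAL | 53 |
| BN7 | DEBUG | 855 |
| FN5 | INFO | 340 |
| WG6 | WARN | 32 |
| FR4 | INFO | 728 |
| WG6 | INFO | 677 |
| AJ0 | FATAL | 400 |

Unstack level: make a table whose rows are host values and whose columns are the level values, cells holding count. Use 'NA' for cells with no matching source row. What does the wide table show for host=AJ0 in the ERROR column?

No long-format row has host=AJ0 and level=ERROR, so the cell is NA.

NA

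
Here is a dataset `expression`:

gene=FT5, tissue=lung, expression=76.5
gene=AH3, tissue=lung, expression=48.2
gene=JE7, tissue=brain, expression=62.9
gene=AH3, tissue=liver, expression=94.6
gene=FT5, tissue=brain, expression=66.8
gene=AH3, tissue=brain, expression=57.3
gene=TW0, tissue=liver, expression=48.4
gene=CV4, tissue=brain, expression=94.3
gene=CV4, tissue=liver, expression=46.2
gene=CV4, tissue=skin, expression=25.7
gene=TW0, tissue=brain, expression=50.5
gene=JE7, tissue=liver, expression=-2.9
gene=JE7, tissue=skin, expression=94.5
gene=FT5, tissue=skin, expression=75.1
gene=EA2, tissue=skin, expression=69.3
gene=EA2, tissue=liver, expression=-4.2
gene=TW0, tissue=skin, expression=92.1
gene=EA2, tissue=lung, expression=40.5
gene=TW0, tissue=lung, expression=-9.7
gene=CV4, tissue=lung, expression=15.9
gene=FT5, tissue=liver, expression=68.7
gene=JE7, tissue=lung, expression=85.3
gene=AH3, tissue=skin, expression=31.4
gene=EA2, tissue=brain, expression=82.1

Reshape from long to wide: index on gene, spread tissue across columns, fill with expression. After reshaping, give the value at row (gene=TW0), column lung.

Wide layout: rows indexed by gene, columns are the 4 distinct tissue values (lung, brain, liver, skin).
Cell (gene=TW0, tissue=lung) draws from the long row where gene=TW0 and tissue=lung, which has expression=-9.7.

-9.7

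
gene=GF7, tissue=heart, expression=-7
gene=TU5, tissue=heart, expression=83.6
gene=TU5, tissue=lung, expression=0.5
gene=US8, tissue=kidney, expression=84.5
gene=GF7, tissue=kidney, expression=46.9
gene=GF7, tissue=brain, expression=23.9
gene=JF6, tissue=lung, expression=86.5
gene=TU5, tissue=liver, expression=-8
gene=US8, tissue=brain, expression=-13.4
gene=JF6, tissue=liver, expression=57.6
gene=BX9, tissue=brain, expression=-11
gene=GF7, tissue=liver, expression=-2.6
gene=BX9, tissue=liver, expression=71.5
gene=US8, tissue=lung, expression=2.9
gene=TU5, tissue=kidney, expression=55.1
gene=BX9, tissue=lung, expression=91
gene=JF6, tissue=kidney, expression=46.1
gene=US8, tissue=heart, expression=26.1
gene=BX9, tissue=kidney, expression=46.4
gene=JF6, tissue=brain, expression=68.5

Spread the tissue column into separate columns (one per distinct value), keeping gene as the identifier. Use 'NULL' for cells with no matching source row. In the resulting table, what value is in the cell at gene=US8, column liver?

No long-format row has gene=US8 and tissue=liver, so the cell is NULL.

NULL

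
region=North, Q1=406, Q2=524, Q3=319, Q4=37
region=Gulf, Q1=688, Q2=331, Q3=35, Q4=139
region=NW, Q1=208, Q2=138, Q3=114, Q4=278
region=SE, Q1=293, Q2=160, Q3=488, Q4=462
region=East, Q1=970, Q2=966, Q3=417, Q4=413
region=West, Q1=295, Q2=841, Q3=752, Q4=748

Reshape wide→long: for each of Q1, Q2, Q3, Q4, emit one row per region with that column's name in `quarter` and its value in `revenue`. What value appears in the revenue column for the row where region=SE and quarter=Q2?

Unpivoting turns each (region, wide-column) pair into one long row.
The wide cell at row SE, column Q2 holds 160, so the long row (SE, Q2) has revenue=160.

160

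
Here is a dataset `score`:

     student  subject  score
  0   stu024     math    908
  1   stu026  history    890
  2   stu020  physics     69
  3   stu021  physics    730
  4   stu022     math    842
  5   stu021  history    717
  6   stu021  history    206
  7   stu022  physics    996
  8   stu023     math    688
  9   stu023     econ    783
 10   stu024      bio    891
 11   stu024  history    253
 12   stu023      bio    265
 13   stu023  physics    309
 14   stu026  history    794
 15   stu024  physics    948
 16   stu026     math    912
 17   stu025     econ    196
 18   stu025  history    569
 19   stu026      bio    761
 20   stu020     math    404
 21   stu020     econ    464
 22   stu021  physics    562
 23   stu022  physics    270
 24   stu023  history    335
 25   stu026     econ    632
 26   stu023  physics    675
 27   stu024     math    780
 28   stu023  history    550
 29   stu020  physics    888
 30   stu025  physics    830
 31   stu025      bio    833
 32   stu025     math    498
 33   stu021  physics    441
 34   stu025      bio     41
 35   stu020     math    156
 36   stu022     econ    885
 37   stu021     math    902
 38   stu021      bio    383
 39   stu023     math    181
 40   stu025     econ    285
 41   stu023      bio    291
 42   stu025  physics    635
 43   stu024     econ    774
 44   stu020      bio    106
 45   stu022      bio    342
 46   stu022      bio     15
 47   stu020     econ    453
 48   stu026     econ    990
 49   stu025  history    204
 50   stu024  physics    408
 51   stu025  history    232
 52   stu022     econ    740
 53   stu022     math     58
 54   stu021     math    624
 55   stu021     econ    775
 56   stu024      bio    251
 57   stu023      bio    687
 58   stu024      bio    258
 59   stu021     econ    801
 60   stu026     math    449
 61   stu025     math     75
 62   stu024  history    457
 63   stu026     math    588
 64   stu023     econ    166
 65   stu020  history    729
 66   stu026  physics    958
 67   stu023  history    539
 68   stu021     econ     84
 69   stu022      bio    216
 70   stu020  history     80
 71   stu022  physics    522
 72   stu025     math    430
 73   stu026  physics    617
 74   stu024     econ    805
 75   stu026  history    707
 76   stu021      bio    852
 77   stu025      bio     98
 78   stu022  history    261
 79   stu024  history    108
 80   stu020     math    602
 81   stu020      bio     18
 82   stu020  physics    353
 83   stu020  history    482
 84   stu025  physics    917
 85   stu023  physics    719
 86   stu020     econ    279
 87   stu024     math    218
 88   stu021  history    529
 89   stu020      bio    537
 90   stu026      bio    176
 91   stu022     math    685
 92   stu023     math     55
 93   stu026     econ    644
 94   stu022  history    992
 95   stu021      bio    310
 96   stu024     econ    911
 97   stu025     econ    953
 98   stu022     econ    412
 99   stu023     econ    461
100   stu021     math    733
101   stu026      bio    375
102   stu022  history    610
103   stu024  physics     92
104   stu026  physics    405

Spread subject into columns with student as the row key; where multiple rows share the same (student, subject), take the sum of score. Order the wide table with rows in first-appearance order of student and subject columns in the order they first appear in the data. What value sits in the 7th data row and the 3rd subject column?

With rows in first-appearance order of student, row 7 is student=stu025. subject columns in first-appearance order: math, history, physics, econ, bio; column 3 is physics.
Long rows with student=stu025, subject=physics: 830 + 635 + 917 = 2382.

2382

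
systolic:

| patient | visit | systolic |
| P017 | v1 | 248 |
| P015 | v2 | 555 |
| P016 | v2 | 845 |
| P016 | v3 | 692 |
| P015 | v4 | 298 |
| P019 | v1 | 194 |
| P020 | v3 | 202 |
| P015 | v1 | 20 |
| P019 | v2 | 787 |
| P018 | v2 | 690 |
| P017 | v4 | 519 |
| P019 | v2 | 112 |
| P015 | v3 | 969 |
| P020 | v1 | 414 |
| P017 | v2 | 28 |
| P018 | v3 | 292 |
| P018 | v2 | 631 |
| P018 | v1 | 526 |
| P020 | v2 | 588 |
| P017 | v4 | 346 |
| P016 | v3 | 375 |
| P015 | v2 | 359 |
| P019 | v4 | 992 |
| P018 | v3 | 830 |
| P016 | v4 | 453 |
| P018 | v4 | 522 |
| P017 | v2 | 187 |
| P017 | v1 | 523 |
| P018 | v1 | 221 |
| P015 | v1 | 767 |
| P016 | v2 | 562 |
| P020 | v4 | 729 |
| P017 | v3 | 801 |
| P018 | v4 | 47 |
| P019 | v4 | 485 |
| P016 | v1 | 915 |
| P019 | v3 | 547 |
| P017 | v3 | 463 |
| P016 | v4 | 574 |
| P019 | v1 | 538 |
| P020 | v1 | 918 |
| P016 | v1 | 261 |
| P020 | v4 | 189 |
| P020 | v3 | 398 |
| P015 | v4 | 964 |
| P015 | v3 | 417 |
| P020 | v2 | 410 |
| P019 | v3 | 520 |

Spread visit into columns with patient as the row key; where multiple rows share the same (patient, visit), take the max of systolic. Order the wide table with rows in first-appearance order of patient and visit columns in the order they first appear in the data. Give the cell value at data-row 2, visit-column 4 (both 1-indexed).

964

With rows in first-appearance order of patient, row 2 is patient=P015. visit columns in first-appearance order: v1, v2, v3, v4; column 4 is v4.
Long rows with patient=P015, visit=v4: max(298, 964) = 964.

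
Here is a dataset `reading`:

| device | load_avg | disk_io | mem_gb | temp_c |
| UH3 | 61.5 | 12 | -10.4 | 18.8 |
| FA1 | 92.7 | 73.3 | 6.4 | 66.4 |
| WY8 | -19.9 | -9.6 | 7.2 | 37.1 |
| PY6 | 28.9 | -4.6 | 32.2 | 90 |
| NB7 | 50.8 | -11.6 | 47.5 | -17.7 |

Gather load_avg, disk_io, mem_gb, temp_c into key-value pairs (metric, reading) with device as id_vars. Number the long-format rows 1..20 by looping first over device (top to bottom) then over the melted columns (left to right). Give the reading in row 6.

20 rows total (5 × 4). Row 6: index ⌊(6-1)/4⌋ = 1 into device → FA1; (6-1) mod 4 = 1 into the melted columns → disk_io.
So row 6 is (FA1, disk_io, 73.3); reading = 73.3.

73.3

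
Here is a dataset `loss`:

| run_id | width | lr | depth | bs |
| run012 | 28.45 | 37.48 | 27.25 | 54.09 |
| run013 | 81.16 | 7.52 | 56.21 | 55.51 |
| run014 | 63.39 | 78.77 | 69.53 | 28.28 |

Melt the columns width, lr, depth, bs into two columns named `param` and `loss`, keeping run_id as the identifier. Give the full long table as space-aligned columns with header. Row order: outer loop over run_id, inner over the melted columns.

Each (run_id, column) pair becomes one row: 3 × 4 = 12 rows.
For example, (run012, width) → loss=28.45.

run_id  param  loss 
run012  width  28.45
run012  lr     37.48
run012  depth  27.25
run012  bs     54.09
run013  width  81.16
run013  lr     7.52 
run013  depth  56.21
run013  bs     55.51
run014  width  63.39
run014  lr     78.77
run014  depth  69.53
run014  bs     28.28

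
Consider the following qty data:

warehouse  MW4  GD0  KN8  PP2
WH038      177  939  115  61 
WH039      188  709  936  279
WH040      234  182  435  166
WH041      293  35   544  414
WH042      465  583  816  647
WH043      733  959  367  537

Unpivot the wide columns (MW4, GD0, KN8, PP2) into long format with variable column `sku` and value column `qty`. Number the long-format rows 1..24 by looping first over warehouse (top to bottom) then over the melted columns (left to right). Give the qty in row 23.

24 rows total (6 × 4). Row 23: index ⌊(23-1)/4⌋ = 5 into warehouse → WH043; (23-1) mod 4 = 2 into the melted columns → KN8.
So row 23 is (WH043, KN8, 367); qty = 367.

367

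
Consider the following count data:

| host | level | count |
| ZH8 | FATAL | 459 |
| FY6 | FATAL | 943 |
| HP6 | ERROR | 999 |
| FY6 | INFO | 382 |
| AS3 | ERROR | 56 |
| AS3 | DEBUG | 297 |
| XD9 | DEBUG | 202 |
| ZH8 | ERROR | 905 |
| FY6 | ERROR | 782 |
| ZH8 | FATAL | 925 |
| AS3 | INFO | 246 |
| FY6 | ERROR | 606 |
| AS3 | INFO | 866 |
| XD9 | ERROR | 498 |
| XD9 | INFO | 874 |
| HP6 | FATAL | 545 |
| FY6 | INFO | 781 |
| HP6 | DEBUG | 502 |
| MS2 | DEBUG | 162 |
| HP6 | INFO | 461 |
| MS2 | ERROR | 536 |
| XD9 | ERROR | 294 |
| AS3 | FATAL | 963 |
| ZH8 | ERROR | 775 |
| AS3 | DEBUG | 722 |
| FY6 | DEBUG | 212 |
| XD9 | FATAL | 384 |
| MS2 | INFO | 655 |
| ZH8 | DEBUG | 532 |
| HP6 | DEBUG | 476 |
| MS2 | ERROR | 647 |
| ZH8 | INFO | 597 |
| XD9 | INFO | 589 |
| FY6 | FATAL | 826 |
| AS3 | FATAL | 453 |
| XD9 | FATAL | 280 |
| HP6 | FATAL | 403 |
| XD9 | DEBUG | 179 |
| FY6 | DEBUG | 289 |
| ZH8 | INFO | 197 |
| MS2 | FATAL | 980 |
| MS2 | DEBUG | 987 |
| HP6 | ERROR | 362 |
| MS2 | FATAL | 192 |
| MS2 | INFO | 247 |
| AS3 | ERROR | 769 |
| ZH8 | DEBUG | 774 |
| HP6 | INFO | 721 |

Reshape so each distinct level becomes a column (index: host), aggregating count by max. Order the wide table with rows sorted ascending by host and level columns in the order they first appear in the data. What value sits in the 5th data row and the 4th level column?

202

With rows sorted ascending by host, row 5 is host=XD9. level columns in first-appearance order: FATAL, ERROR, INFO, DEBUG; column 4 is DEBUG.
Long rows with host=XD9, level=DEBUG: max(202, 179) = 202.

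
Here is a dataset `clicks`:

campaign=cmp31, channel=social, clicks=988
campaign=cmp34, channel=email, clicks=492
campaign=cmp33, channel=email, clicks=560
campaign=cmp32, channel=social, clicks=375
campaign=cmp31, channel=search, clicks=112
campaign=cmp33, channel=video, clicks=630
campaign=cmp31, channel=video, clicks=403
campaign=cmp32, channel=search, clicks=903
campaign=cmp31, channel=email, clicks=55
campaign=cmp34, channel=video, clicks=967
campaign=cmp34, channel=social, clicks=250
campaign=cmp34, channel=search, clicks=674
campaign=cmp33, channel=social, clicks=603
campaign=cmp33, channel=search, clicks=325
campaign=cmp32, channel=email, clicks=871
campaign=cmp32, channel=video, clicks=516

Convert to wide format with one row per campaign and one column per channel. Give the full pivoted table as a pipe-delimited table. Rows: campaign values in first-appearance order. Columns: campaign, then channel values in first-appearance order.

Columns: campaign plus the 4 distinct channel values (social, email, search, video).
For example, row cmp31 column social takes clicks=988 from the long row (cmp31, social).

| campaign | social | email | search | video |
| cmp31 | 988 | 55 | 112 | 403 |
| cmp34 | 250 | 492 | 674 | 967 |
| cmp33 | 603 | 560 | 325 | 630 |
| cmp32 | 375 | 871 | 903 | 516 |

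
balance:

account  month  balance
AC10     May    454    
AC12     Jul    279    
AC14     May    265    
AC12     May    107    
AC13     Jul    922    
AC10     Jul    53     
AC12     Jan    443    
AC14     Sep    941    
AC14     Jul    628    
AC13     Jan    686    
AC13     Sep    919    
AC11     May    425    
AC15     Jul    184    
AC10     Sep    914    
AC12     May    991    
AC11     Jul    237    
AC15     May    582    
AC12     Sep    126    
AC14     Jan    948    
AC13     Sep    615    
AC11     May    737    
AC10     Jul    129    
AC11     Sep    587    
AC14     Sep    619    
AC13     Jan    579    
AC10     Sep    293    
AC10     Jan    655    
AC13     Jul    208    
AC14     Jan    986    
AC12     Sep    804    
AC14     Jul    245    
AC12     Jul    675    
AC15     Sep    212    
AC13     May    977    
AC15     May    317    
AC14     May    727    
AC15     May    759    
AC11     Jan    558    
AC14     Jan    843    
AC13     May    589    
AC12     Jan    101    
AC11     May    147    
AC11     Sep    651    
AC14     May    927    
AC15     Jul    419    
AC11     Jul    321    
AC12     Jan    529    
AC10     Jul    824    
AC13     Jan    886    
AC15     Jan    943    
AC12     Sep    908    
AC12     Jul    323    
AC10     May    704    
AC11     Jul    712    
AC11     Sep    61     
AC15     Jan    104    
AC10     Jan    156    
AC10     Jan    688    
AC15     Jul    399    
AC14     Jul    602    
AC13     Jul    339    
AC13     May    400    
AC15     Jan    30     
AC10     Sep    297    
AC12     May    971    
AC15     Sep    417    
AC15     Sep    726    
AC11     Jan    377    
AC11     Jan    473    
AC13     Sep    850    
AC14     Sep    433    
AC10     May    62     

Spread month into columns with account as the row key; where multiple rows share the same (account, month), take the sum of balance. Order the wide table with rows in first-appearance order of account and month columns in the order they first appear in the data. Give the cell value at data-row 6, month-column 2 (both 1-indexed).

With rows in first-appearance order of account, row 6 is account=AC15. month columns in first-appearance order: May, Jul, Jan, Sep; column 2 is Jul.
Long rows with account=AC15, month=Jul: 184 + 419 + 399 = 1002.

1002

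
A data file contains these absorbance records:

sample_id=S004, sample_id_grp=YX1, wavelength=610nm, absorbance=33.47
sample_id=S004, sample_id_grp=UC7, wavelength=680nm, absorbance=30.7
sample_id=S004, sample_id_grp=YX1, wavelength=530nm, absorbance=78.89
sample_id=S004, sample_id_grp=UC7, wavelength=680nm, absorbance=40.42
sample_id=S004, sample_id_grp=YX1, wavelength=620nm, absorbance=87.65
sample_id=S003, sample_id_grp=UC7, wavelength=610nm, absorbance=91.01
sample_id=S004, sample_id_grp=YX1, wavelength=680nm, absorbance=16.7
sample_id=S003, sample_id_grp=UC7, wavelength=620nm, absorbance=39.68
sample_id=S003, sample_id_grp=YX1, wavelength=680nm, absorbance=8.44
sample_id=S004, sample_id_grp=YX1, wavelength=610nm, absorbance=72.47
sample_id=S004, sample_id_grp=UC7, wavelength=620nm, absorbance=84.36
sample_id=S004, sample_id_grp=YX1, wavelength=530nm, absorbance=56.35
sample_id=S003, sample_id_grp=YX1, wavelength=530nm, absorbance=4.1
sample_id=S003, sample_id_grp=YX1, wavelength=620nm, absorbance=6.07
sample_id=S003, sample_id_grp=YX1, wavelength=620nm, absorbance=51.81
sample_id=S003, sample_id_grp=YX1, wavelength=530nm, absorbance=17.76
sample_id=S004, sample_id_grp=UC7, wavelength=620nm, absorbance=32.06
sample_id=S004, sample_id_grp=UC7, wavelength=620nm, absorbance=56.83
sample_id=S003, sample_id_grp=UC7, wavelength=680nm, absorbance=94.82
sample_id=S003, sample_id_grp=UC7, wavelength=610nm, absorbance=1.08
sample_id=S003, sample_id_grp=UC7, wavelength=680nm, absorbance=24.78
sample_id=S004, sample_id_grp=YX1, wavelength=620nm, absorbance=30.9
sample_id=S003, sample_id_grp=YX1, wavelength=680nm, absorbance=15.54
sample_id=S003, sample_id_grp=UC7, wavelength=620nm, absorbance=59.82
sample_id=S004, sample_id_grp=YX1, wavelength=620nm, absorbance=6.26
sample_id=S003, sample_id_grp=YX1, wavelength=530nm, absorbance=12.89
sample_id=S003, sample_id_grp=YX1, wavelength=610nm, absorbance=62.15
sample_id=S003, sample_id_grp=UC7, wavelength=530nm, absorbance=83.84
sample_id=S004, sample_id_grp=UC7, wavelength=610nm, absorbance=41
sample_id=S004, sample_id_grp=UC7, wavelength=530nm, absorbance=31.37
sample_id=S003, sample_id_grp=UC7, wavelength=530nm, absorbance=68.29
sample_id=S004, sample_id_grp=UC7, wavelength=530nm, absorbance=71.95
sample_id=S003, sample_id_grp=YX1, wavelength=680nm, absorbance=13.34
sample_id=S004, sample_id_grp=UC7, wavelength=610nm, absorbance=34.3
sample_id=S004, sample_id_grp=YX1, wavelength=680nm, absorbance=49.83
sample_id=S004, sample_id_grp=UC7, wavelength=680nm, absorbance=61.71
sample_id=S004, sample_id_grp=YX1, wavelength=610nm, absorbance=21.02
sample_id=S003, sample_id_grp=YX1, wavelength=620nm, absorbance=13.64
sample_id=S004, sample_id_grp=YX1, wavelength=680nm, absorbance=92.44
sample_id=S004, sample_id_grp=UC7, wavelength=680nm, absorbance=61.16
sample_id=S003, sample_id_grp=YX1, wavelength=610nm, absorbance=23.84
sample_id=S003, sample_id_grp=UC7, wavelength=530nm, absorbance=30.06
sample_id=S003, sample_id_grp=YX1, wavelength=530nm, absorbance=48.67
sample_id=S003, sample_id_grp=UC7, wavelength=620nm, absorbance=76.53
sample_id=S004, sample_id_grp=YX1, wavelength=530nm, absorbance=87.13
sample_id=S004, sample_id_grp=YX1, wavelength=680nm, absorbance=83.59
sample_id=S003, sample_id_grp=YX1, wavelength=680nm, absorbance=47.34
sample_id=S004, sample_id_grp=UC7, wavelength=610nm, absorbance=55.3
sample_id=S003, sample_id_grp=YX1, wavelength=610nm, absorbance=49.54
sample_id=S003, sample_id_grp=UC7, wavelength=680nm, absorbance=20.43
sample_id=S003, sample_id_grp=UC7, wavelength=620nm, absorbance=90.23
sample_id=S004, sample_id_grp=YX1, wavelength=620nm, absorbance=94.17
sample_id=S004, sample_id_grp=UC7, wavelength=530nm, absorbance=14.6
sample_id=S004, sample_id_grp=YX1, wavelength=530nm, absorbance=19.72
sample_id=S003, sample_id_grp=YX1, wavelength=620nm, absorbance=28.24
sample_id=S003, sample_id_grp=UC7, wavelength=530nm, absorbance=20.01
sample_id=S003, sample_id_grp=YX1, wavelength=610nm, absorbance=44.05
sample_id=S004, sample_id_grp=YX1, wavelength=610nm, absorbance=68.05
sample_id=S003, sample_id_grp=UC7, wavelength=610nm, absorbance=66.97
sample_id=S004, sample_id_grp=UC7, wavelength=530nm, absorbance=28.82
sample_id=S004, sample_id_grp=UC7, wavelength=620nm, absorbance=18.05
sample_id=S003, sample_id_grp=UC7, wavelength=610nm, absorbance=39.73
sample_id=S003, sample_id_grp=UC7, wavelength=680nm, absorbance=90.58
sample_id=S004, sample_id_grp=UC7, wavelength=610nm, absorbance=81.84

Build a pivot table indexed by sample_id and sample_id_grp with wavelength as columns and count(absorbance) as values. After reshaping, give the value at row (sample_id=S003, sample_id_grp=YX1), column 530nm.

4

Rows with sample_id=S003, sample_id_grp=YX1 and wavelength=530nm: absorbance values are 4.1, 17.76, 12.89, 48.67.
4 rows match — count = 4.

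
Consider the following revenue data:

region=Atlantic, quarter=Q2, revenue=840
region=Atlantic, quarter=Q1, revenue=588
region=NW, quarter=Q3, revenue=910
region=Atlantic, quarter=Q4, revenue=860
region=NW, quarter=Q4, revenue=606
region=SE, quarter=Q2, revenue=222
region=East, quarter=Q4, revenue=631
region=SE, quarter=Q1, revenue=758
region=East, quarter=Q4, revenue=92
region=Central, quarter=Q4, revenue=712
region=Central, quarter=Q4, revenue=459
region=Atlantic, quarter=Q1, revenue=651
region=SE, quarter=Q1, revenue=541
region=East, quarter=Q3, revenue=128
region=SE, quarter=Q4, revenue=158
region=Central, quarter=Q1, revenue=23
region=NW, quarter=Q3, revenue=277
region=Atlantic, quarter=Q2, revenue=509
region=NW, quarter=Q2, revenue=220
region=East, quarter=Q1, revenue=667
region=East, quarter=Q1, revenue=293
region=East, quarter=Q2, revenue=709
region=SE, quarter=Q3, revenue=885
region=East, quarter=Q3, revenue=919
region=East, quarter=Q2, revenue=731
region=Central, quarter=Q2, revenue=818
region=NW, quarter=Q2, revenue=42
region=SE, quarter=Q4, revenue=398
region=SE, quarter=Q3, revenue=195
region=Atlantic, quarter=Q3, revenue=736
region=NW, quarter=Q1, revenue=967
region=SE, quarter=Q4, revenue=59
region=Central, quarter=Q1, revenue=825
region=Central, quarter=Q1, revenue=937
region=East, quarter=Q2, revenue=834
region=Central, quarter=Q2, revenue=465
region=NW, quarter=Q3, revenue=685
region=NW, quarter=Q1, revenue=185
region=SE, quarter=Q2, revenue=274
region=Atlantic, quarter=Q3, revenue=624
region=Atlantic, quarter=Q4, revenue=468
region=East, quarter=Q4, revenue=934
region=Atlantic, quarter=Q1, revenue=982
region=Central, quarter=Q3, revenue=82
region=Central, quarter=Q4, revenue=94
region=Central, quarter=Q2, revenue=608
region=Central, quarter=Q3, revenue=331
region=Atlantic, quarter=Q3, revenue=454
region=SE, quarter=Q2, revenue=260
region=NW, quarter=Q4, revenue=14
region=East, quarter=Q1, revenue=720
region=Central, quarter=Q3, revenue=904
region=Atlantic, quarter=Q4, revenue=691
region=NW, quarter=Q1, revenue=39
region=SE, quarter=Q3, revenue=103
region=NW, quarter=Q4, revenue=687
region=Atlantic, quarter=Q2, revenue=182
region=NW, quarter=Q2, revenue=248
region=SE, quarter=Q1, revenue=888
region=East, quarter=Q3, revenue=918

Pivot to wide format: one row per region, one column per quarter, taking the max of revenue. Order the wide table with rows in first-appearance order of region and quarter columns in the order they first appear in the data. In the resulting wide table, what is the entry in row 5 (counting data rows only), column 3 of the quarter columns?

904

With rows in first-appearance order of region, row 5 is region=Central. quarter columns in first-appearance order: Q2, Q1, Q3, Q4; column 3 is Q3.
Long rows with region=Central, quarter=Q3: max(82, 331, 904) = 904.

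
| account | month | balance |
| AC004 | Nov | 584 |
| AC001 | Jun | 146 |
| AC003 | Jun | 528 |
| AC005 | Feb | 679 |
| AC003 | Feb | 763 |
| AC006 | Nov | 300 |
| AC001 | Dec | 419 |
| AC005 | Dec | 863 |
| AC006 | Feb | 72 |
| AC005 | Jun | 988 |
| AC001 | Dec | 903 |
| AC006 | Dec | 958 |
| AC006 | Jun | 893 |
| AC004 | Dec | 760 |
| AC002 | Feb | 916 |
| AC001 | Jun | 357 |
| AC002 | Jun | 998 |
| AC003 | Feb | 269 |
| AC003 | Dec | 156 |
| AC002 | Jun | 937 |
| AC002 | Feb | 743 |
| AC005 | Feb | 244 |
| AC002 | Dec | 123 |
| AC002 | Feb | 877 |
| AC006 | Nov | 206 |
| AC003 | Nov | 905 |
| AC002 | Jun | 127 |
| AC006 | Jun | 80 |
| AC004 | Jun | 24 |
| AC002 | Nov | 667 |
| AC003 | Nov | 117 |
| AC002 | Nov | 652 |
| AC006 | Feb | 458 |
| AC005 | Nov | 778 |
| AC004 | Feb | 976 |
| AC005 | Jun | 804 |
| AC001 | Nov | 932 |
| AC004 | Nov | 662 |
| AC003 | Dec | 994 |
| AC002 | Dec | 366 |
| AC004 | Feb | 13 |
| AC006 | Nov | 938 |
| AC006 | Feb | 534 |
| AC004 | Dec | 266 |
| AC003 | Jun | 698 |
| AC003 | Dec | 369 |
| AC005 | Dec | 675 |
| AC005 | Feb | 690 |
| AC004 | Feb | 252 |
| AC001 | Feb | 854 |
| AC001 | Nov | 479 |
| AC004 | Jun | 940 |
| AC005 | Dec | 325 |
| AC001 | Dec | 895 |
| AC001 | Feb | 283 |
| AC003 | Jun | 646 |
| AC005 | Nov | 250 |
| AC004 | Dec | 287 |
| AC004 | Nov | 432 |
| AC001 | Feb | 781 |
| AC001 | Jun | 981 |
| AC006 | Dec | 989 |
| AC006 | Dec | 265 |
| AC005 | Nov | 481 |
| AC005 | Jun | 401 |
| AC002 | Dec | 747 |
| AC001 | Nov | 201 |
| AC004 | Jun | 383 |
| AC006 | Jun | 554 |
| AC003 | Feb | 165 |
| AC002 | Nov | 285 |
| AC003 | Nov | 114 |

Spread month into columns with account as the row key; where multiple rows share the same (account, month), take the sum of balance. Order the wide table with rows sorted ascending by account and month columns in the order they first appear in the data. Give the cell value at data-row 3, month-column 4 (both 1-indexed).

With rows sorted ascending by account, row 3 is account=AC003. month columns in first-appearance order: Nov, Jun, Feb, Dec; column 4 is Dec.
Long rows with account=AC003, month=Dec: 156 + 994 + 369 = 1519.

1519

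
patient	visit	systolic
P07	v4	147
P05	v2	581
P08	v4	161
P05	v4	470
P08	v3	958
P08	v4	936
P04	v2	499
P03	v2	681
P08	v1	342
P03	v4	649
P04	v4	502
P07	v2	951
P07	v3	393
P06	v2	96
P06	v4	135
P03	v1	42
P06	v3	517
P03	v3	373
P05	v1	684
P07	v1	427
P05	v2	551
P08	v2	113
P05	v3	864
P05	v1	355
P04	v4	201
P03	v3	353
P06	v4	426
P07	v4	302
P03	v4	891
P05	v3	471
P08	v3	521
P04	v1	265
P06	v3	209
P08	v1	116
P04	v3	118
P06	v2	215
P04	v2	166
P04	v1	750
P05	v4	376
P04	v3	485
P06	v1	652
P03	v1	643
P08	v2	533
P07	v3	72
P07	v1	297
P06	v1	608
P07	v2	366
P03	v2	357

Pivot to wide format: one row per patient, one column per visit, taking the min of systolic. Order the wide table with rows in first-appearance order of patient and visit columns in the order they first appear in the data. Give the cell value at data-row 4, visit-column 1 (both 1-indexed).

With rows in first-appearance order of patient, row 4 is patient=P04. visit columns in first-appearance order: v4, v2, v3, v1; column 1 is v4.
Long rows with patient=P04, visit=v4: min(502, 201) = 201.

201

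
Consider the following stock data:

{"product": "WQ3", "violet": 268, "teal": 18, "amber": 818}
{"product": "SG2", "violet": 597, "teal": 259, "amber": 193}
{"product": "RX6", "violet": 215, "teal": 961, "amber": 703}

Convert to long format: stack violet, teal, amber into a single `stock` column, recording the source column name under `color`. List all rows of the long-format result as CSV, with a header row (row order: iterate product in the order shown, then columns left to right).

product,color,stock
WQ3,violet,268
WQ3,teal,18
WQ3,amber,818
SG2,violet,597
SG2,teal,259
SG2,amber,193
RX6,violet,215
RX6,teal,961
RX6,amber,703

Each (product, column) pair becomes one row: 3 × 3 = 9 rows.
For example, (WQ3, violet) → stock=268.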